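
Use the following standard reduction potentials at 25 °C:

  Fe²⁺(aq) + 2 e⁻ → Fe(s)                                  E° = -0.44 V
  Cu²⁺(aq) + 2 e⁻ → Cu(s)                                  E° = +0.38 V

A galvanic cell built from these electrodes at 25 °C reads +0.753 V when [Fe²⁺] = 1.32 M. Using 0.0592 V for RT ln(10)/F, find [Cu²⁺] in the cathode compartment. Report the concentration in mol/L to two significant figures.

Cu²⁺/Cu is the cathode, Fe²⁺/Fe the anode: E°cell = +0.82 V, n = 2.
Overall reaction: Cu²⁺(aq) + Fe(s) → Cu(s) + Fe²⁺(aq); Q = [Fe²⁺]^1/[Cu²⁺]^1.
From E = E° − (0.0592/n) log Q: log Q = (E° − E)·n/0.0592 = (+0.82 − (+0.753))·2/0.0592 = 2.2635.
So 1·log[Cu²⁺] = 1·log(1.32) − log Q = 0.1206 − (2.2635) = -2.1429; [Cu²⁺] = 10^(-2.1429) ≈ 0.0072 M.

0.0072 M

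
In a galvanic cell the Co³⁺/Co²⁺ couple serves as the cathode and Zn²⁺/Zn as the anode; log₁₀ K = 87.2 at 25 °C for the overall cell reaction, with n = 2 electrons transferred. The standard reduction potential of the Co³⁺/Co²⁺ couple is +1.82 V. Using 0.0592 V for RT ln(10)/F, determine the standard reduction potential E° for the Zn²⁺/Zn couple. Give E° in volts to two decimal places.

-0.76 V

E°cell = (0.0592/n)·log K = (0.0592/2)(87.2) = +2.581 V.
Since Co³⁺/Co²⁺ is the cathode and Zn²⁺/Zn the anode, E°cell = E°(Co³⁺/Co²⁺) − E°(Zn²⁺/Zn).
So E°(Zn²⁺/Zn) = E°(Co³⁺/Co²⁺) − E°cell = (+1.82) − (+2.581) = -0.76 V.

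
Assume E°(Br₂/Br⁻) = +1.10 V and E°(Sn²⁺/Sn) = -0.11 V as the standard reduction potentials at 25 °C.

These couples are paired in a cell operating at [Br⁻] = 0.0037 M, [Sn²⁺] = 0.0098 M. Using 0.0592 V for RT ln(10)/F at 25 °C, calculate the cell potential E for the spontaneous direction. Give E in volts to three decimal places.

+1.413 V

Br₂/Br⁻ is the cathode (higher E°), Sn²⁺/Sn the anode: E°cell = +1.10 − (-0.11) = +1.21 V, n = 2.
Overall: Br₂(l) + Sn(s) → 2 Br⁻(aq) + Sn²⁺(aq)
Q = [Br⁻]^2·[Sn²⁺]; log Q = -6.872.
E = E° − (0.0592/n) log Q = +1.21 − (0.0592/2)(-6.872) = +1.413 V.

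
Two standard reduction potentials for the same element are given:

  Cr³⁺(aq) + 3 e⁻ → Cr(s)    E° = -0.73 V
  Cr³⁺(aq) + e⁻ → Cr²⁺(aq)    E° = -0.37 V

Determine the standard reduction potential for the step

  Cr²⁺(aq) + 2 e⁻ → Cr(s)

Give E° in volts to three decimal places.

-0.910 V

Sequential free energies add, so n₃E°₃ = n₁E°₁ + n₂E°₂.
With n₃ = 3, and the known step contributing 1×(-0.37) V, the unknown satisfies 2·E° = 3×(-0.73) − 1×(-0.37) = -1.820.
E° = -1.820 / 2 = -0.910 V.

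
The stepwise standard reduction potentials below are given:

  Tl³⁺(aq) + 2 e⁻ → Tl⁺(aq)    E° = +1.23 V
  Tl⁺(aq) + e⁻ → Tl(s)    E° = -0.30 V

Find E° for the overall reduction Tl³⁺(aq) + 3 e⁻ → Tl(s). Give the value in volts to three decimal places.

+0.720 V

Adding the free-energy changes (−nFE°) of the two steps gives −n₃FE°₃ = −n₁FE°₁ − n₂FE°₂.
E°₃ = (2×+1.23 + 1×-0.30) / 3 = (+2.160) / 3 = +0.720 V.
E° values themselves are not directly additive — weighting by electron count is essential.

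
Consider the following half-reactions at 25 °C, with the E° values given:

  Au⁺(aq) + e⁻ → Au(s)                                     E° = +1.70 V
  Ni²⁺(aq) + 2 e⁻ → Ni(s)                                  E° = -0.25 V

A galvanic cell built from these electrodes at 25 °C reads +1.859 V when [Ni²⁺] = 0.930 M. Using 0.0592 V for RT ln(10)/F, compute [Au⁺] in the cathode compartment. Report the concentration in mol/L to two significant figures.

Au⁺/Au is the cathode, Ni²⁺/Ni the anode: E°cell = +1.95 V, n = 2.
Overall reaction: 2 Au⁺(aq) + Ni(s) → 2 Au(s) + Ni²⁺(aq); Q = [Ni²⁺]^1/[Au⁺]^2.
From E = E° − (0.0592/n) log Q: log Q = (E° − E)·n/0.0592 = (+1.95 − (+1.859))·2/0.0592 = 3.0743.
So 2·log[Au⁺] = 1·log(0.93) − log Q = -0.0315 − (3.0743) = -3.1058; log[Au⁺] = -3.1058 / 2 = -1.5529; [Au⁺] = 10^(-1.5529) ≈ 0.028 M.

0.028 M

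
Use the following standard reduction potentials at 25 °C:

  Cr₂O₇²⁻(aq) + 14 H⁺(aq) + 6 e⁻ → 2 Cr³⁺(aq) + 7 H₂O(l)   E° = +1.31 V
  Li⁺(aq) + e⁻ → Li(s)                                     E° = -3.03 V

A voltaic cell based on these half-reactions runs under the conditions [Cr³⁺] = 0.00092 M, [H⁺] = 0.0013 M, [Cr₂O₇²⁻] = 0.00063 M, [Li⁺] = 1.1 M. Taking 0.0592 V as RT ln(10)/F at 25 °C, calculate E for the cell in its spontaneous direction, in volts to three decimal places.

+3.967 V

Cr₂O₇²⁻/Cr³⁺ is the cathode (higher E°), Li⁺/Li the anode: E°cell = +1.31 − (-3.03) = +4.34 V, n = 6.
Overall: Cr₂O₇²⁻(aq) + 14 H⁺(aq) + 6 Li(s) → 2 Cr³⁺(aq) + 7 H₂O(l) + 6 Li⁺(aq)
Q = [Cr³⁺]^2·[Li⁺]^6 / ([Cr₂O₇²⁻]·[H⁺]^14); log Q = 37.781.
E = E° − (0.0592/n) log Q = +4.34 − (0.0592/6)(37.781) = +3.967 V.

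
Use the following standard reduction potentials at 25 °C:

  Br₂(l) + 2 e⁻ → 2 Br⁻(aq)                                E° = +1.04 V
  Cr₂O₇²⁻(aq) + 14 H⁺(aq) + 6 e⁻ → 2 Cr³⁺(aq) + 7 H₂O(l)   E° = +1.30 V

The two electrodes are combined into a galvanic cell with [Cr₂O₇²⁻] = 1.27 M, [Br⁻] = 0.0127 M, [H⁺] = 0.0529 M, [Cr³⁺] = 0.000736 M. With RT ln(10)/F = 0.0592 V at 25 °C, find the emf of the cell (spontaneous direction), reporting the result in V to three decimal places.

+0.034 V

Cr₂O₇²⁻/Cr³⁺ is the cathode (higher E°), Br₂/Br⁻ the anode: E°cell = +1.30 − (+1.04) = +0.26 V, n = 6.
Overall: Cr₂O₇²⁻(aq) + 14 H⁺(aq) + 6 Br⁻(aq) → 2 Cr³⁺(aq) + 7 H₂O(l) + 3 Br₂(l)
Q = [Cr³⁺]^2 / ([Cr₂O₇²⁻]·[H⁺]^14·[Br⁻]^6); log Q = 22.879.
E = E° − (0.0592/n) log Q = +0.26 − (0.0592/6)(22.879) = +0.034 V.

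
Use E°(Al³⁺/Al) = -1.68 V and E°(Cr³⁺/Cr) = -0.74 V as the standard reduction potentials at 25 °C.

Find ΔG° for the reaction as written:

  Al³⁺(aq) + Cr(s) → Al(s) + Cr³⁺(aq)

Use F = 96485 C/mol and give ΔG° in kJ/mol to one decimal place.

+272.1 kJ/mol

As written, Al³⁺/Al is reduced (cathode) and Cr³⁺/Cr is oxidised (anode), so E°cell = (-1.68) − (-0.74) = -0.94 V.
Balancing electrons gives n = 3.
ΔG° = −nFE° = −(3)(96485)(-0.94) = 272,088 J = +272.1 kJ/mol.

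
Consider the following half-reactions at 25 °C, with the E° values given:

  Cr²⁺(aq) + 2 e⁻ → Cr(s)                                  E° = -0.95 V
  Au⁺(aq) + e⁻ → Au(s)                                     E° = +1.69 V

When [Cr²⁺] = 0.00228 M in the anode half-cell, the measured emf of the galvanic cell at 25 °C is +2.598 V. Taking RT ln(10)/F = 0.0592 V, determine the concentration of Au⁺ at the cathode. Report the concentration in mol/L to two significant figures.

0.0093 M

Au⁺/Au is the cathode, Cr²⁺/Cr the anode: E°cell = +2.64 V, n = 2.
Overall reaction: 2 Au⁺(aq) + Cr(s) → 2 Au(s) + Cr²⁺(aq); Q = [Cr²⁺]^1/[Au⁺]^2.
From E = E° − (0.0592/n) log Q: log Q = (E° − E)·n/0.0592 = (+2.64 − (+2.598))·2/0.0592 = 1.4189.
So 2·log[Au⁺] = 1·log(0.00228) − log Q = -2.6421 − (1.4189) = -4.0610; log[Au⁺] = -4.0610 / 2 = -2.0305; [Au⁺] = 10^(-2.0305) ≈ 0.0093 M.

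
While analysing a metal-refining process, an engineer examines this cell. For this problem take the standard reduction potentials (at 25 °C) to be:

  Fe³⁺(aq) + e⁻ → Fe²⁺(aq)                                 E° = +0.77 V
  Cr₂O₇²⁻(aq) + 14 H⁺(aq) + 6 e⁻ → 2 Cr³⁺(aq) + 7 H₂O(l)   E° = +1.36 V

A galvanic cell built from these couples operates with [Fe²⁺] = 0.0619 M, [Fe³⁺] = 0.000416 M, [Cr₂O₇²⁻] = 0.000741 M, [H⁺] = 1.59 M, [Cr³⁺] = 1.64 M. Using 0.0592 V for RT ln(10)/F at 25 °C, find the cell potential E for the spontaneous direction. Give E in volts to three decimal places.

Cr₂O₇²⁻/Cr³⁺ is the cathode (higher E°), Fe³⁺/Fe²⁺ the anode: E°cell = +1.36 − (+0.77) = +0.59 V, n = 6.
Overall: Cr₂O₇²⁻(aq) + 14 H⁺(aq) + 6 Fe²⁺(aq) → 2 Cr³⁺(aq) + 7 H₂O(l) + 6 Fe³⁺(aq)
Q = [Cr³⁺]^2·[Fe³⁺]^6 / ([Cr₂O₇²⁻]·[H⁺]^14·[Fe²⁺]^6); log Q = -12.295.
E = E° − (0.0592/n) log Q = +0.59 − (0.0592/6)(-12.295) = +0.711 V.

+0.711 V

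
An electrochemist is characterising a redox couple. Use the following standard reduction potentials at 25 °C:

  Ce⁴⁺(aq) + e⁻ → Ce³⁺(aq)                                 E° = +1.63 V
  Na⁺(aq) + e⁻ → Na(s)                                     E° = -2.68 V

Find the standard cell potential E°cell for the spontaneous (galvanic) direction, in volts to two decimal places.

+4.31 V

The Ce⁴⁺/Ce³⁺ couple has the higher reduction potential, so it is the cathode; Na⁺/Na is oxidised at the anode.
E°cell = E°(cathode) − E°(anode) = (+1.63) − (-2.68) = +4.31 V.
Since E°cell > 0, the reaction is spontaneous under standard conditions.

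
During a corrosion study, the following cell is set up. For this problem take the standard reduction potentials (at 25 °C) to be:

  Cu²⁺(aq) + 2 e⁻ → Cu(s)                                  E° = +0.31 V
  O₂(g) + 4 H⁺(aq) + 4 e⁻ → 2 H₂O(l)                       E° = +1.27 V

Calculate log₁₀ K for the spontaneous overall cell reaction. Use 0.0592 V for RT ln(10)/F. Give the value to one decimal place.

Cathode: O₂/H₂O; anode: Cu²⁺/Cu. E°cell = +0.96 V, n = 4.
log K = nE°cell / 0.0592 = (4)(+0.96) / 0.0592 = 64.9.

64.9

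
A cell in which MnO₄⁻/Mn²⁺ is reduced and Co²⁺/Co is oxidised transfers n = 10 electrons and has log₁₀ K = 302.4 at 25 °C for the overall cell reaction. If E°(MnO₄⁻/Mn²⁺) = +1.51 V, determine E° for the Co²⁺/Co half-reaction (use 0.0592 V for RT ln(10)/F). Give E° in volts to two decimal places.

E°cell = (0.0592/n)·log K = (0.0592/10)(302.4) = +1.790 V.
Since MnO₄⁻/Mn²⁺ is the cathode and Co²⁺/Co the anode, E°cell = E°(MnO₄⁻/Mn²⁺) − E°(Co²⁺/Co).
So E°(Co²⁺/Co) = E°(MnO₄⁻/Mn²⁺) − E°cell = (+1.51) − (+1.790) = -0.28 V.

-0.28 V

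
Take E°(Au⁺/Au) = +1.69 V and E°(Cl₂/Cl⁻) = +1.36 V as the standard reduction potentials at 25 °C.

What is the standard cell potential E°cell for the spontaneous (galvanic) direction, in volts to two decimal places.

The Au⁺/Au couple has the higher reduction potential, so it is the cathode; Cl₂/Cl⁻ is oxidised at the anode.
E°cell = E°(cathode) − E°(anode) = (+1.69) − (+1.36) = +0.33 V.

+0.33 V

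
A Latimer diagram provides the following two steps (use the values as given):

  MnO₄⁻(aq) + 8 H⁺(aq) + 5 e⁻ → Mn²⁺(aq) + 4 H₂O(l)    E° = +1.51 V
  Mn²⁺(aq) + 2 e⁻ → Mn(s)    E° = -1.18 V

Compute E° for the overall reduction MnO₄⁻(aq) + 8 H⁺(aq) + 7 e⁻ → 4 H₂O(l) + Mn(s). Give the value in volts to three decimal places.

Since ΔG° = −nFE° is additive over sequential reductions, n₃E°₃ = n₁E°₁ + n₂E°₂.
E°₃ = (5×+1.51 + 2×-1.18) / 7 = (+5.190) / 7 = +0.741 V.

+0.741 V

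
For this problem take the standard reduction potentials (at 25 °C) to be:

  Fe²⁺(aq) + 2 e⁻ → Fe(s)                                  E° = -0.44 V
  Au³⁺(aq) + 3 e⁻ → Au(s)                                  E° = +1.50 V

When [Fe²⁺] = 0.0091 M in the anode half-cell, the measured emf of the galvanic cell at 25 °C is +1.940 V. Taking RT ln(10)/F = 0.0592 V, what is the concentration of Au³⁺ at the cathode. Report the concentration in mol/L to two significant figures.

Au³⁺/Au is the cathode, Fe²⁺/Fe the anode: E°cell = +1.94 V, n = 6.
Overall reaction: 2 Au³⁺(aq) + 3 Fe(s) → 2 Au(s) + 3 Fe²⁺(aq); Q = [Fe²⁺]^3/[Au³⁺]^2.
From E = E° − (0.0592/n) log Q: log Q = (E° − E)·n/0.0592 = (+1.94 − (+1.940))·6/0.0592 = 0.0000.
So 2·log[Au³⁺] = 3·log(0.0091) − log Q = -6.1229 − (0.0000) = -6.1229; log[Au³⁺] = -6.1229 / 2 = -3.0614; [Au³⁺] = 10^(-3.0614) ≈ 0.00087 M.

0.00087 M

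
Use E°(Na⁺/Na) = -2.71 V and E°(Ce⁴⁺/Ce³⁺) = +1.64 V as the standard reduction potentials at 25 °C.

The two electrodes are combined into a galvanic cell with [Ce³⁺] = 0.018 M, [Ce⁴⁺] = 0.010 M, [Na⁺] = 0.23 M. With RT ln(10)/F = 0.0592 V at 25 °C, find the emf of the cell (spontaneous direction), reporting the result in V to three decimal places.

Ce⁴⁺/Ce³⁺ is the cathode (higher E°), Na⁺/Na the anode: E°cell = +1.64 − (-2.71) = +4.35 V, n = 1.
Overall: Ce⁴⁺(aq) + Na(s) → Ce³⁺(aq) + Na⁺(aq)
Q = [Ce³⁺]·[Na⁺] / ([Ce⁴⁺]); log Q = -0.383.
E = E° − (0.0592/n) log Q = +4.35 − (0.0592/1)(-0.383) = +4.373 V.

+4.373 V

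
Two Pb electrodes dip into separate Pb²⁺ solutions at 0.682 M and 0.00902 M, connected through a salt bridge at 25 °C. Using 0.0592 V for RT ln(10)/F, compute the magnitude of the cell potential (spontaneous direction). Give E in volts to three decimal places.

For a concentration cell E°cell = 0. The 0.682 M side is the cathode (reduction is favoured where [Pb²⁺] is higher).
With n = 2, E = −(0.0592/2) log([Pb²⁺]ₐₙ/[Pb²⁺]꜀ₐₜ) = −(0.0592/2) log(0.00902/0.682) = −(0.0592/2)(-1.879) = +0.056 V.

+0.056 V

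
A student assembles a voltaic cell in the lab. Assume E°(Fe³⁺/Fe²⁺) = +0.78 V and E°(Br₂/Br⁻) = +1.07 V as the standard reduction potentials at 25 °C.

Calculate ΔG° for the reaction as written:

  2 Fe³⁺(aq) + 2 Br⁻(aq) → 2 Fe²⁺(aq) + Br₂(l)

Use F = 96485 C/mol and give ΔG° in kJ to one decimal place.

+56.0 kJ

As written, Fe³⁺/Fe²⁺ is reduced (cathode) and Br₂/Br⁻ is oxidised (anode), so E°cell = (+0.78) − (+1.07) = -0.29 V.
Balancing electrons gives n = 2.
ΔG° = −nFE° = −(2)(96485)(-0.29) = 55,961 J = +56.0 kJ.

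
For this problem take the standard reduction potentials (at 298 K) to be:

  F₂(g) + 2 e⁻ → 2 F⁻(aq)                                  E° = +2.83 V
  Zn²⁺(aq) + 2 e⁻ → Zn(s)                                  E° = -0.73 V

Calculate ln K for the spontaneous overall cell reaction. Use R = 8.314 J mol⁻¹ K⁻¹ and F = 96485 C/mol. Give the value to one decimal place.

277.3

Cathode: F₂/F⁻; anode: Zn²⁺/Zn. E°cell = (+2.83) − (-0.73) = +3.56 V, with n = 2.
ΔG° = −nFE° = −RT ln K, so ln K = nFE°/(RT) = (2)(96485)(+3.56) / ((8.314)(298)) = 277.277.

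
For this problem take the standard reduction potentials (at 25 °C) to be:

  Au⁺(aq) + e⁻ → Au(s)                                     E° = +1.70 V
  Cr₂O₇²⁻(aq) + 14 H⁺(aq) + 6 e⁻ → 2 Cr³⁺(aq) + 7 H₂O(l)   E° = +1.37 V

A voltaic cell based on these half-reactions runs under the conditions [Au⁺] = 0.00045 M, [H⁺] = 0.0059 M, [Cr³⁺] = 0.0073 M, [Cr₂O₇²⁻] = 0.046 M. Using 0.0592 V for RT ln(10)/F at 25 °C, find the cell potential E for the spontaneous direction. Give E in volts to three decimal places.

+0.411 V

Au⁺/Au is the cathode (higher E°), Cr₂O₇²⁻/Cr³⁺ the anode: E°cell = +1.70 − (+1.37) = +0.33 V, n = 6.
Overall: 6 Au⁺(aq) + 2 Cr³⁺(aq) + 7 H₂O(l) → 6 Au(s) + Cr₂O₇²⁻(aq) + 14 H⁺(aq)
Q = [Cr₂O₇²⁻]·[H⁺]^14 / ([Au⁺]^6·[Cr³⁺]^2); log Q = -8.191.
E = E° − (0.0592/n) log Q = +0.33 − (0.0592/6)(-8.191) = +0.411 V.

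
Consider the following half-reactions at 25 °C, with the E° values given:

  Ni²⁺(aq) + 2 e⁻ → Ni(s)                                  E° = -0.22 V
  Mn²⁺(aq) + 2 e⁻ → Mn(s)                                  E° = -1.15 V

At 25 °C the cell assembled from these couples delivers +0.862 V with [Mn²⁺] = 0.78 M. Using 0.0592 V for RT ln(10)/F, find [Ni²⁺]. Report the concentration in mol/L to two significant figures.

0.0039 M

Ni²⁺/Ni is the cathode, Mn²⁺/Mn the anode: E°cell = +0.93 V, n = 2.
Overall reaction: Ni²⁺(aq) + Mn(s) → Ni(s) + Mn²⁺(aq); Q = [Mn²⁺]^1/[Ni²⁺]^1.
From E = E° − (0.0592/n) log Q: log Q = (E° − E)·n/0.0592 = (+0.93 − (+0.862))·2/0.0592 = 2.2973.
So 1·log[Ni²⁺] = 1·log(0.78) − log Q = -0.1079 − (2.2973) = -2.4052; [Ni²⁺] = 10^(-2.4052) ≈ 0.0039 M.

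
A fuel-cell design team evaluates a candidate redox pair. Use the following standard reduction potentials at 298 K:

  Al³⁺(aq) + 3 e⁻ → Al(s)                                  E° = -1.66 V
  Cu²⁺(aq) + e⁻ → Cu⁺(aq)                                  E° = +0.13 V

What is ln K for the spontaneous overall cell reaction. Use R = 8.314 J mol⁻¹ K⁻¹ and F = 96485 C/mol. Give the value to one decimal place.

Cathode: Cu²⁺/Cu⁺; anode: Al³⁺/Al. E°cell = (+0.13) − (-1.66) = +1.79 V, with n = 3.
ΔG° = −nFE° = −RT ln K, so ln K = nFE°/(RT) = (3)(96485)(+1.79) / ((8.314)(298)) = 209.126.

209.1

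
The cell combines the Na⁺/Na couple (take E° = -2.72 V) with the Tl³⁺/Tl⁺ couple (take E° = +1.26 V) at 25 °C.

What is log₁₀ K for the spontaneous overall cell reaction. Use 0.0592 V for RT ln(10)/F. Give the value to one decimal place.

134.5

Cathode: Tl³⁺/Tl⁺; anode: Na⁺/Na. E°cell = +3.98 V, n = 2.
log K = nE°cell / 0.0592 = (2)(+3.98) / 0.0592 = 134.5.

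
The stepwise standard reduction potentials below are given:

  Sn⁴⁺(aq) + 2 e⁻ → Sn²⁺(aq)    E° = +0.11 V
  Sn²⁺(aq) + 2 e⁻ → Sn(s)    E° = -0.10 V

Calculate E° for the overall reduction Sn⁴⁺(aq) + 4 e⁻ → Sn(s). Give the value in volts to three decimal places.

Since ΔG° = −nFE° is additive over sequential reductions, n₃E°₃ = n₁E°₁ + n₂E°₂.
E°₃ = (2×+0.11 + 2×-0.10) / 4 = (+0.020) / 4 = +0.005 V.

+0.005 V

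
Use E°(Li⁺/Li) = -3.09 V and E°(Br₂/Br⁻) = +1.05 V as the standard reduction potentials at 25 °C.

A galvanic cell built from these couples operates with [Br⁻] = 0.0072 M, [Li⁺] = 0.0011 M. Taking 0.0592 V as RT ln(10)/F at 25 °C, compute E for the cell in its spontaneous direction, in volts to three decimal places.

Br₂/Br⁻ is the cathode (higher E°), Li⁺/Li the anode: E°cell = +1.05 − (-3.09) = +4.14 V, n = 2.
Overall: Br₂(l) + 2 Li(s) → 2 Br⁻(aq) + 2 Li⁺(aq)
Q = [Br⁻]^2·[Li⁺]^2; log Q = -10.203.
E = E° − (0.0592/n) log Q = +4.14 − (0.0592/2)(-10.203) = +4.442 V.

+4.442 V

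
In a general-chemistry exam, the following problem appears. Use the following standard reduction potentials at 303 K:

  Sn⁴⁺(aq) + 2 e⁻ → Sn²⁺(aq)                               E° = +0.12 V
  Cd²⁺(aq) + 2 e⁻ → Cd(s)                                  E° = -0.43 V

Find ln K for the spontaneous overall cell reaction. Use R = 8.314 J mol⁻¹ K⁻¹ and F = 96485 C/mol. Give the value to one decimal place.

42.1

Cathode: Sn⁴⁺/Sn²⁺; anode: Cd²⁺/Cd. E°cell = (+0.12) − (-0.43) = +0.55 V, with n = 2.
ΔG° = −nFE° = −RT ln K, so ln K = nFE°/(RT) = (2)(96485)(+0.55) / ((8.314)(303)) = 42.131.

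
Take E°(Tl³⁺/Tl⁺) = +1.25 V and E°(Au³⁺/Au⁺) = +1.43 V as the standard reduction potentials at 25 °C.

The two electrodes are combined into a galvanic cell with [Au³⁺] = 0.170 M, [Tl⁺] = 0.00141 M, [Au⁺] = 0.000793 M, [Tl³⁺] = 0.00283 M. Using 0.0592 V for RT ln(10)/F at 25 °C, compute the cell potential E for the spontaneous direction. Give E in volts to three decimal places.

Au³⁺/Au⁺ is the cathode (higher E°), Tl³⁺/Tl⁺ the anode: E°cell = +1.43 − (+1.25) = +0.18 V, n = 2.
Overall: Au³⁺(aq) + Tl⁺(aq) → Au⁺(aq) + Tl³⁺(aq)
Q = [Au⁺]·[Tl³⁺] / ([Au³⁺]·[Tl⁺]); log Q = -2.029.
E = E° − (0.0592/n) log Q = +0.18 − (0.0592/2)(-2.029) = +0.240 V.

+0.240 V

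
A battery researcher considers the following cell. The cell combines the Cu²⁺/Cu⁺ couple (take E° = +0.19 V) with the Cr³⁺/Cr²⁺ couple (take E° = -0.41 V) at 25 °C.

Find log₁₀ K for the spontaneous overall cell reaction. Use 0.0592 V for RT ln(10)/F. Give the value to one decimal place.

10.1

Cathode: Cu²⁺/Cu⁺; anode: Cr³⁺/Cr²⁺. E°cell = +0.60 V, n = 1.
log K = nE°cell / 0.0592 = (1)(+0.60) / 0.0592 = 10.1.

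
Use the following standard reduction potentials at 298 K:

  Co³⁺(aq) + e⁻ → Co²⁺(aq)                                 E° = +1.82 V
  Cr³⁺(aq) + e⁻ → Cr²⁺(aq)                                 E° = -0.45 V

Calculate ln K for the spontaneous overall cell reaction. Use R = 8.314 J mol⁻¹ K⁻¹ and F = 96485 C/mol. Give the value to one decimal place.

88.4

Cathode: Co³⁺/Co²⁺; anode: Cr³⁺/Cr²⁺. E°cell = (+1.82) − (-0.45) = +2.27 V, with n = 1.
ΔG° = −nFE° = −RT ln K, so ln K = nFE°/(RT) = (1)(96485)(+2.27) / ((8.314)(298)) = 88.401.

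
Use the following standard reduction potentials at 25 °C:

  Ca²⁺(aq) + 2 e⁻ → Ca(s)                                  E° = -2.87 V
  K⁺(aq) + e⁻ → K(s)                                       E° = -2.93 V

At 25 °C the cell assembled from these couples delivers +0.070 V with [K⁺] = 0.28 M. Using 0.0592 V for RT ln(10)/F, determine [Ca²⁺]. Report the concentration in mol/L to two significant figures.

0.17 M

Ca²⁺/Ca is the cathode, K⁺/K the anode: E°cell = +0.06 V, n = 2.
Overall reaction: Ca²⁺(aq) + 2 K(s) → Ca(s) + 2 K⁺(aq); Q = [K⁺]^2/[Ca²⁺]^1.
From E = E° − (0.0592/n) log Q: log Q = (E° − E)·n/0.0592 = (+0.06 − (+0.070))·2/0.0592 = -0.3378.
So 1·log[Ca²⁺] = 2·log(0.28) − log Q = -1.1057 − (-0.3378) = -0.7679; [Ca²⁺] = 10^(-0.7679) ≈ 0.17 M.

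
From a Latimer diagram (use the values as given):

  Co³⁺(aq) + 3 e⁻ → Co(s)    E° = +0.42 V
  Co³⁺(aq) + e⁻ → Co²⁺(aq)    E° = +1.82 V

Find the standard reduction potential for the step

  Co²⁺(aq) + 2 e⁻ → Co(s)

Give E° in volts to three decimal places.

Sequential free energies add, so n₃E°₃ = n₁E°₁ + n₂E°₂.
With n₃ = 3, and the known step contributing 1×(+1.82) V, the unknown satisfies 2·E° = 3×(+0.42) − 1×(+1.82) = -0.560.
E° = -0.560 / 2 = -0.280 V.

-0.280 V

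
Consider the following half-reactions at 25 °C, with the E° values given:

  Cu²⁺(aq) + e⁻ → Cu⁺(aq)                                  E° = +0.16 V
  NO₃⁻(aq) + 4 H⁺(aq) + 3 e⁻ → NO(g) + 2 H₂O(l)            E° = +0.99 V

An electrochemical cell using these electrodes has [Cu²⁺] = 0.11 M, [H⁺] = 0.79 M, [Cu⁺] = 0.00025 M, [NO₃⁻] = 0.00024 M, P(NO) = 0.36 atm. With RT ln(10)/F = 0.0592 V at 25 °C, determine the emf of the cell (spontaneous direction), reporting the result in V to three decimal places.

NO₃⁻/NO is the cathode (higher E°), Cu²⁺/Cu⁺ the anode: E°cell = +0.99 − (+0.16) = +0.83 V, n = 3.
Overall: NO₃⁻(aq) + 4 H⁺(aq) + 3 Cu⁺(aq) → NO(g) + 2 H₂O(l) + 3 Cu²⁺(aq)
Q = P(NO)·[Cu²⁺]^3 / ([NO₃⁻]·[H⁺]^4·[Cu⁺]^3); log Q = 11.516.
E = E° − (0.0592/n) log Q = +0.83 − (0.0592/3)(11.516) = +0.603 V.

+0.603 V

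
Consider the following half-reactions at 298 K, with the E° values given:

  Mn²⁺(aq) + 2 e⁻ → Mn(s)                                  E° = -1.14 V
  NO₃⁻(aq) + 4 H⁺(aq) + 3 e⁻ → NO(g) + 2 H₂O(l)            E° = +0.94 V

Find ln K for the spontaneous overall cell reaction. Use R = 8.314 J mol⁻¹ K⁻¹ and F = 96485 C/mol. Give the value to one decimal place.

486.0

Cathode: NO₃⁻/NO; anode: Mn²⁺/Mn. E°cell = (+0.94) − (-1.14) = +2.08 V, with n = 6.
ΔG° = −nFE° = −RT ln K, so ln K = nFE°/(RT) = (6)(96485)(+2.08) / ((8.314)(298)) = 486.013.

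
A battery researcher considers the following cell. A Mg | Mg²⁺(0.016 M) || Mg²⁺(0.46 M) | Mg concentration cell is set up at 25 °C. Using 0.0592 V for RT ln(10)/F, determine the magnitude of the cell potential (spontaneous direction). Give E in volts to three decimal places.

+0.043 V

For a concentration cell E°cell = 0. The 0.46 M side is the cathode (reduction is favoured where [Mg²⁺] is higher).
With n = 2, E = −(0.0592/2) log([Mg²⁺]ₐₙ/[Mg²⁺]꜀ₐₜ) = −(0.0592/2) log(0.016/0.46) = −(0.0592/2)(-1.459) = +0.043 V.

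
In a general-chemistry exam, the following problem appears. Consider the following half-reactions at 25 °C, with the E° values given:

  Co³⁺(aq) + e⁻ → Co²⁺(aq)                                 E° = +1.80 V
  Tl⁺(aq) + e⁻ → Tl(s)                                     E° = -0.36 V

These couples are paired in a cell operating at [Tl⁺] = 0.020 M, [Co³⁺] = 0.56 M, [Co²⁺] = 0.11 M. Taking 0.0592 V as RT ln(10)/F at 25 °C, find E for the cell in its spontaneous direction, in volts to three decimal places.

+2.302 V

Co³⁺/Co²⁺ is the cathode (higher E°), Tl⁺/Tl the anode: E°cell = +1.80 − (-0.36) = +2.16 V, n = 1.
Overall: Co³⁺(aq) + Tl(s) → Co²⁺(aq) + Tl⁺(aq)
Q = [Co²⁺]·[Tl⁺] / ([Co³⁺]); log Q = -2.406.
E = E° − (0.0592/n) log Q = +2.16 − (0.0592/1)(-2.406) = +2.302 V.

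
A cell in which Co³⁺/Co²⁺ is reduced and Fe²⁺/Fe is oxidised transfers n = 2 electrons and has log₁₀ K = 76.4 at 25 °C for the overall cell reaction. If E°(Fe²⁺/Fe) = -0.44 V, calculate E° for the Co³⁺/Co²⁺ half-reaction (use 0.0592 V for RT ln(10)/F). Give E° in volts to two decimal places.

+1.82 V

E°cell = (0.0592/n)·log K = (0.0592/2)(76.4) = +2.261 V.
Since Co³⁺/Co²⁺ is the cathode and Fe²⁺/Fe the anode, E°cell = E°(Co³⁺/Co²⁺) − E°(Fe²⁺/Fe).
So E°(Co³⁺/Co²⁺) = E°cell + E°(Fe²⁺/Fe) = +2.261 + (-0.44) = +1.82 V.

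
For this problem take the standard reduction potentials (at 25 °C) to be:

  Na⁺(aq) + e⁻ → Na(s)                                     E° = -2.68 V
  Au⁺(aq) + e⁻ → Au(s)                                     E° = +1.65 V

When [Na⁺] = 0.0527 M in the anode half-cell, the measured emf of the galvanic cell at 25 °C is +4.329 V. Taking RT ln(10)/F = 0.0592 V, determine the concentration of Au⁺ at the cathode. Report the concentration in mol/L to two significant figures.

0.051 M

Au⁺/Au is the cathode, Na⁺/Na the anode: E°cell = +4.33 V, n = 1.
Overall reaction: Au⁺(aq) + Na(s) → Au(s) + Na⁺(aq); Q = [Na⁺]^1/[Au⁺]^1.
From E = E° − (0.0592/n) log Q: log Q = (E° − E)·n/0.0592 = (+4.33 − (+4.329))·1/0.0592 = 0.0169.
So 1·log[Au⁺] = 1·log(0.0527) − log Q = -1.2782 − (0.0169) = -1.2951; [Au⁺] = 10^(-1.2951) ≈ 0.051 M.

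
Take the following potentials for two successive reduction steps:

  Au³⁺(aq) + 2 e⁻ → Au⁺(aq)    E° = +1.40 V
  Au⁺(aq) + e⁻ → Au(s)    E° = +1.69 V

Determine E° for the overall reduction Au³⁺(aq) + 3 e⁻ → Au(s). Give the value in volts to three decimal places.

+1.497 V

Standard free energies of sequential steps add: ΔG°₃ = ΔG°₁ + ΔG°₂, so n₃E°₃ = n₁E°₁ + n₂E°₂.
E°₃ = (2×+1.40 + 1×+1.69) / 3 = (+4.490) / 3 = +1.497 V.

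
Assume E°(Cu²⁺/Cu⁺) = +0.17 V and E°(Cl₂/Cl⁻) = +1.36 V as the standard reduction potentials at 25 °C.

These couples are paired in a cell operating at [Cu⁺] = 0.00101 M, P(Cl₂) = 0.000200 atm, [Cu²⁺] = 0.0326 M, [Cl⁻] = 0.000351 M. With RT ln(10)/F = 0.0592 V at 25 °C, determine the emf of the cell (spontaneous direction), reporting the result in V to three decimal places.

Cl₂/Cl⁻ is the cathode (higher E°), Cu²⁺/Cu⁺ the anode: E°cell = +1.36 − (+0.17) = +1.19 V, n = 2.
Overall: Cl₂(g) + 2 Cu⁺(aq) → 2 Cl⁻(aq) + 2 Cu²⁺(aq)
Q = [Cl⁻]^2·[Cu²⁺]^2 / (P(Cl₂)·[Cu⁺]^2); log Q = -0.193.
E = E° − (0.0592/n) log Q = +1.19 − (0.0592/2)(-0.193) = +1.196 V.

+1.196 V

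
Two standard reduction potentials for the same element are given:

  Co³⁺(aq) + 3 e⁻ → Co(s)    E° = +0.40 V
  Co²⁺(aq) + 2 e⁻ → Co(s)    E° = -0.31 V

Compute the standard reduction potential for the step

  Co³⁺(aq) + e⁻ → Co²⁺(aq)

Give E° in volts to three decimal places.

Sequential free energies add, so n₃E°₃ = n₁E°₁ + n₂E°₂.
With n₃ = 3, and the known step contributing 2×(-0.31) V, the unknown satisfies 1·E° = 3×(+0.40) − 2×(-0.31) = +1.820.
E° = +1.820 / 1 = +1.820 V.

+1.820 V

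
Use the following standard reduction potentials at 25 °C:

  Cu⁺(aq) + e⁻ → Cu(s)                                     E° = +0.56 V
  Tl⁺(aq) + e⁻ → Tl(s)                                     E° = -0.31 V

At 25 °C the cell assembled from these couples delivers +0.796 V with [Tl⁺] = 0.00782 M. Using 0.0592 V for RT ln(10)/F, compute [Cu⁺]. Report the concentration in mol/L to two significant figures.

Cu⁺/Cu is the cathode, Tl⁺/Tl the anode: E°cell = +0.87 V, n = 1.
Overall reaction: Cu⁺(aq) + Tl(s) → Cu(s) + Tl⁺(aq); Q = [Tl⁺]^1/[Cu⁺]^1.
From E = E° − (0.0592/n) log Q: log Q = (E° − E)·n/0.0592 = (+0.87 − (+0.796))·1/0.0592 = 1.2500.
So 1·log[Cu⁺] = 1·log(0.00782) − log Q = -2.1068 − (1.2500) = -3.3568; [Cu⁺] = 10^(-3.3568) ≈ 0.00044 M.

0.00044 M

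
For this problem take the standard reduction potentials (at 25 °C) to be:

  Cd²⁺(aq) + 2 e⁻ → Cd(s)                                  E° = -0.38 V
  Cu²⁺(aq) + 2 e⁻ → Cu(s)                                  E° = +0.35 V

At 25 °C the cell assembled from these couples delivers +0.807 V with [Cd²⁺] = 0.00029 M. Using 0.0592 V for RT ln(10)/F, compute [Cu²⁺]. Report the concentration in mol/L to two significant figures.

Cu²⁺/Cu is the cathode, Cd²⁺/Cd the anode: E°cell = +0.73 V, n = 2.
Overall reaction: Cu²⁺(aq) + Cd(s) → Cu(s) + Cd²⁺(aq); Q = [Cd²⁺]^1/[Cu²⁺]^1.
From E = E° − (0.0592/n) log Q: log Q = (E° − E)·n/0.0592 = (+0.73 − (+0.807))·2/0.0592 = -2.6014.
So 1·log[Cu²⁺] = 1·log(0.00029) − log Q = -3.5376 − (-2.6014) = -0.9362; [Cu²⁺] = 10^(-0.9362) ≈ 0.12 M.

0.12 M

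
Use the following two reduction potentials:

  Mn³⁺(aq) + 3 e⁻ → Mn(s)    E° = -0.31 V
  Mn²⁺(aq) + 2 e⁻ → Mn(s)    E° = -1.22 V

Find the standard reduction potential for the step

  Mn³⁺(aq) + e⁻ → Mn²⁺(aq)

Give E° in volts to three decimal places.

+1.510 V

Sequential free energies add, so n₃E°₃ = n₁E°₁ + n₂E°₂.
With n₃ = 3, and the known step contributing 2×(-1.22) V, the unknown satisfies 1·E° = 3×(-0.31) − 2×(-1.22) = +1.510.
E° = +1.510 / 1 = +1.510 V.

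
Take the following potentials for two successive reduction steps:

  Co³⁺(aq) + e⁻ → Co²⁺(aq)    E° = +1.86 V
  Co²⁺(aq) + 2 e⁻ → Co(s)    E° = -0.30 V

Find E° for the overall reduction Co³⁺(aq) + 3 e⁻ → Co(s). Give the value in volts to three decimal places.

+0.420 V

Since ΔG° = −nFE° is additive over sequential reductions, n₃E°₃ = n₁E°₁ + n₂E°₂.
E°₃ = (1×+1.86 + 2×-0.30) / 3 = (+1.260) / 3 = +0.420 V.
Simply averaging or adding the two E° values would be wrong; the electron-weighted sum is required.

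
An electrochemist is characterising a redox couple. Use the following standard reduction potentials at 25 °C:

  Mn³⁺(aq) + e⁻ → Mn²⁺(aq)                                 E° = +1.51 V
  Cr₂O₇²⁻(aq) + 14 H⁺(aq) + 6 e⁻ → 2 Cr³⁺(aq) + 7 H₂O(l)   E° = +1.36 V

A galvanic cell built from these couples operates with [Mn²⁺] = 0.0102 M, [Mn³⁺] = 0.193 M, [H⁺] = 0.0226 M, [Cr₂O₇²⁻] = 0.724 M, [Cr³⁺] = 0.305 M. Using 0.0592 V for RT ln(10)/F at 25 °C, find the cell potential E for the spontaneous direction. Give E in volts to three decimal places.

+0.444 V

Mn³⁺/Mn²⁺ is the cathode (higher E°), Cr₂O₇²⁻/Cr³⁺ the anode: E°cell = +1.51 − (+1.36) = +0.15 V, n = 6.
Overall: 6 Mn³⁺(aq) + 2 Cr³⁺(aq) + 7 H₂O(l) → 6 Mn²⁺(aq) + Cr₂O₇²⁻(aq) + 14 H⁺(aq)
Q = [Mn²⁺]^6·[Cr₂O₇²⁻]·[H⁺]^14 / ([Mn³⁺]^6·[Cr³⁺]^2); log Q = -29.813.
E = E° − (0.0592/n) log Q = +0.15 − (0.0592/6)(-29.813) = +0.444 V.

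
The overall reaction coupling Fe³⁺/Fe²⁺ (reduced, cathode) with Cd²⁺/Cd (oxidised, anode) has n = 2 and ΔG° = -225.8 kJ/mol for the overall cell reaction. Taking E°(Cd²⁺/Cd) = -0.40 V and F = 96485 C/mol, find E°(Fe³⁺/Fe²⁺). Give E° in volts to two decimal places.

+0.77 V

E°cell = −ΔG°/(nF) = −(-225.8×10³)/((2)(96485)) = +1.170 V.
Since Fe³⁺/Fe²⁺ is the cathode and Cd²⁺/Cd the anode, E°cell = E°(Fe³⁺/Fe²⁺) − E°(Cd²⁺/Cd).
So E°(Fe³⁺/Fe²⁺) = E°cell + E°(Cd²⁺/Cd) = +1.170 + (-0.40) = +0.77 V.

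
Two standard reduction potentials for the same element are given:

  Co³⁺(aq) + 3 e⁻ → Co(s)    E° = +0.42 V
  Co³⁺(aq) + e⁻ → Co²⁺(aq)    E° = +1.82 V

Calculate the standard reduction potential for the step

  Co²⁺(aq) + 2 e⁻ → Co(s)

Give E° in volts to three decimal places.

Sequential free energies add, so n₃E°₃ = n₁E°₁ + n₂E°₂.
With n₃ = 3, and the known step contributing 1×(+1.82) V, the unknown satisfies 2·E° = 3×(+0.42) − 1×(+1.82) = -0.560.
E° = -0.560 / 2 = -0.280 V.

-0.280 V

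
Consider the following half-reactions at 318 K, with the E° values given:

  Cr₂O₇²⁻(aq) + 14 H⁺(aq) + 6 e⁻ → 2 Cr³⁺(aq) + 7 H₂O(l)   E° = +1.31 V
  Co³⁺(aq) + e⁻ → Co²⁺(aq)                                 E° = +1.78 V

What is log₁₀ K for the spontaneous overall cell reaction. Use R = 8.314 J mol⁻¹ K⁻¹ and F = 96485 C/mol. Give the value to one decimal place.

44.7

Cathode: Co³⁺/Co²⁺; anode: Cr₂O₇²⁻/Cr³⁺. E°cell = (+1.78) − (+1.31) = +0.47 V, with n = 6.
ΔG° = −nFE° = −RT ln K, so ln K = nFE°/(RT) = (6)(96485)(+0.47) / ((8.314)(318)) = 102.913.
log₁₀ K = 102.913 / ln 10 = 44.7.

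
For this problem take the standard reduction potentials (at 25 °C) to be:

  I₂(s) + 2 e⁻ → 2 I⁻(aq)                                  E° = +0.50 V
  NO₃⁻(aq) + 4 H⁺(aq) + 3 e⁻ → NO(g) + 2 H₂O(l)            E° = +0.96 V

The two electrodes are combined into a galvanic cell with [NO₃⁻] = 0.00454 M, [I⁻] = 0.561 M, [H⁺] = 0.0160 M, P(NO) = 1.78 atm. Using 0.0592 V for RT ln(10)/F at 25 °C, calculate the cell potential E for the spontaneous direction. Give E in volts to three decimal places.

NO₃⁻/NO is the cathode (higher E°), I₂/I⁻ the anode: E°cell = +0.96 − (+0.50) = +0.46 V, n = 6.
Overall: 2 NO₃⁻(aq) + 8 H⁺(aq) + 6 I⁻(aq) → 2 NO(g) + 4 H₂O(l) + 3 I₂(s)
Q = P(NO)^2 / ([NO₃⁻]^2·[H⁺]^8·[I⁻]^6); log Q = 21.060.
E = E° − (0.0592/n) log Q = +0.46 − (0.0592/6)(21.060) = +0.252 V.

+0.252 V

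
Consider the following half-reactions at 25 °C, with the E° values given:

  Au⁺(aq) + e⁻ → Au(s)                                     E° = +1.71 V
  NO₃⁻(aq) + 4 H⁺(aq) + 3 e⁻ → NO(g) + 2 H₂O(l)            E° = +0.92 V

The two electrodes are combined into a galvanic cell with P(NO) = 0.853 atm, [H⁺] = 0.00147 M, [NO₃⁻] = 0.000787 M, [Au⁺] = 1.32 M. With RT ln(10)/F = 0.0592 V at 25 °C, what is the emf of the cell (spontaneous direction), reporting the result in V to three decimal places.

Au⁺/Au is the cathode (higher E°), NO₃⁻/NO the anode: E°cell = +1.71 − (+0.92) = +0.79 V, n = 3.
Overall: 3 Au⁺(aq) + NO(g) + 2 H₂O(l) → 3 Au(s) + NO₃⁻(aq) + 4 H⁺(aq)
Q = [NO₃⁻]·[H⁺]^4 / ([Au⁺]^3·P(NO)); log Q = -14.727.
E = E° − (0.0592/n) log Q = +0.79 − (0.0592/3)(-14.727) = +1.081 V.

+1.081 V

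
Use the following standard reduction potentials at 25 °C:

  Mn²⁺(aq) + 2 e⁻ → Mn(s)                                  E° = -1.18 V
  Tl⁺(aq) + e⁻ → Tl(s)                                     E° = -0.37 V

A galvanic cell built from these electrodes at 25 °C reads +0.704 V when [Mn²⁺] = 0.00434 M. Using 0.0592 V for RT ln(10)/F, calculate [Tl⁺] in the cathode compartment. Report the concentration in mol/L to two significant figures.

0.0011 M

Tl⁺/Tl is the cathode, Mn²⁺/Mn the anode: E°cell = +0.81 V, n = 2.
Overall reaction: 2 Tl⁺(aq) + Mn(s) → 2 Tl(s) + Mn²⁺(aq); Q = [Mn²⁺]^1/[Tl⁺]^2.
From E = E° − (0.0592/n) log Q: log Q = (E° − E)·n/0.0592 = (+0.81 − (+0.704))·2/0.0592 = 3.5811.
So 2·log[Tl⁺] = 1·log(0.00434) − log Q = -2.3625 − (3.5811) = -5.9436; log[Tl⁺] = -5.9436 / 2 = -2.9718; [Tl⁺] = 10^(-2.9718) ≈ 0.0011 M.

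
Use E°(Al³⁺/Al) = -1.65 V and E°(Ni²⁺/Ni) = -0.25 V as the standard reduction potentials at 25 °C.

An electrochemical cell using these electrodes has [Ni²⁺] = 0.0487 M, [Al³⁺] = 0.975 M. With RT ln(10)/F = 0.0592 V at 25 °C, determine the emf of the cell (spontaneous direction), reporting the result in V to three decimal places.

Ni²⁺/Ni is the cathode (higher E°), Al³⁺/Al the anode: E°cell = -0.25 − (-1.65) = +1.40 V, n = 6.
Overall: 3 Ni²⁺(aq) + 2 Al(s) → 3 Ni(s) + 2 Al³⁺(aq)
Q = [Al³⁺]^2 / ([Ni²⁺]^3); log Q = 3.915.
E = E° − (0.0592/n) log Q = +1.40 − (0.0592/6)(3.915) = +1.361 V.

+1.361 V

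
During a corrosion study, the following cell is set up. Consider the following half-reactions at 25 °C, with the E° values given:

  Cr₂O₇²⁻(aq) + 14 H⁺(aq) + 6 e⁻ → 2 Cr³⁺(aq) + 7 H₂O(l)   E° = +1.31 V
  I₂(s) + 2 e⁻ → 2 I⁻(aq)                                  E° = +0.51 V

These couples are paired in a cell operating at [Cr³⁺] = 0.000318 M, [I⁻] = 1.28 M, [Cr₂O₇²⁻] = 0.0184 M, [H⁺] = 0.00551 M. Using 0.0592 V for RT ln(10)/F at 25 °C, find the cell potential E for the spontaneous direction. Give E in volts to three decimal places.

+0.546 V

Cr₂O₇²⁻/Cr³⁺ is the cathode (higher E°), I₂/I⁻ the anode: E°cell = +1.31 − (+0.51) = +0.80 V, n = 6.
Overall: Cr₂O₇²⁻(aq) + 14 H⁺(aq) + 6 I⁻(aq) → 2 Cr³⁺(aq) + 7 H₂O(l) + 3 I₂(s)
Q = [Cr³⁺]^2 / ([Cr₂O₇²⁻]·[H⁺]^14·[I⁻]^6); log Q = 25.721.
E = E° − (0.0592/n) log Q = +0.80 − (0.0592/6)(25.721) = +0.546 V.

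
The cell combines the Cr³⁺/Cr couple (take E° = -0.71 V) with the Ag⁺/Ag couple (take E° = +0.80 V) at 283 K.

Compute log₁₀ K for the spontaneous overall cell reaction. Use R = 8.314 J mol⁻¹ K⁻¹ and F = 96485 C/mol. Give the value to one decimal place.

80.7

Cathode: Ag⁺/Ag; anode: Cr³⁺/Cr. E°cell = (+0.80) − (-0.71) = +1.51 V, with n = 3.
ΔG° = −nFE° = −RT ln K, so ln K = nFE°/(RT) = (3)(96485)(+1.51) / ((8.314)(283)) = 185.764.
log₁₀ K = 185.764 / ln 10 = 80.7.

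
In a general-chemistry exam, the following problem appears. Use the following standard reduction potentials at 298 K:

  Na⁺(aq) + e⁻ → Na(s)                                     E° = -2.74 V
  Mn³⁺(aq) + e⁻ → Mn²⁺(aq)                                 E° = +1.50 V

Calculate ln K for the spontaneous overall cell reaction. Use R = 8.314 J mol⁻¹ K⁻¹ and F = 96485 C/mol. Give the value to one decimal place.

Cathode: Mn³⁺/Mn²⁺; anode: Na⁺/Na. E°cell = (+1.50) − (-2.74) = +4.24 V, with n = 1.
ΔG° = −nFE° = −RT ln K, so ln K = nFE°/(RT) = (1)(96485)(+4.24) / ((8.314)(298)) = 165.120.

165.1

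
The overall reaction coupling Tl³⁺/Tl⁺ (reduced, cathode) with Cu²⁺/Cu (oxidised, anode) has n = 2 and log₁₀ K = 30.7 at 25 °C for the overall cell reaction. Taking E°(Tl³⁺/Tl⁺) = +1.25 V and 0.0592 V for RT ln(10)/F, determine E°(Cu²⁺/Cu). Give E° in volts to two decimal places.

+0.34 V

E°cell = (0.0592/n)·log K = (0.0592/2)(30.7) = +0.909 V.
Since Tl³⁺/Tl⁺ is the cathode and Cu²⁺/Cu the anode, E°cell = E°(Tl³⁺/Tl⁺) − E°(Cu²⁺/Cu).
So E°(Cu²⁺/Cu) = E°(Tl³⁺/Tl⁺) − E°cell = (+1.25) − (+0.909) = +0.34 V.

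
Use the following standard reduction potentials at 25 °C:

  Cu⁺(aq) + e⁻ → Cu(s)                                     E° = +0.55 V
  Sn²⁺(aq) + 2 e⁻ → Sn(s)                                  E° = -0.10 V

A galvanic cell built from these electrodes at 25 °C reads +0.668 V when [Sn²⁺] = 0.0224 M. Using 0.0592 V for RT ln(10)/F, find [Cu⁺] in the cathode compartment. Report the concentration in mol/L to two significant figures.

0.30 M

Cu⁺/Cu is the cathode, Sn²⁺/Sn the anode: E°cell = +0.65 V, n = 2.
Overall reaction: 2 Cu⁺(aq) + Sn(s) → 2 Cu(s) + Sn²⁺(aq); Q = [Sn²⁺]^1/[Cu⁺]^2.
From E = E° − (0.0592/n) log Q: log Q = (E° − E)·n/0.0592 = (+0.65 − (+0.668))·2/0.0592 = -0.6081.
So 2·log[Cu⁺] = 1·log(0.0224) − log Q = -1.6498 − (-0.6081) = -1.0417; log[Cu⁺] = -1.0417 / 2 = -0.5209; [Cu⁺] = 10^(-0.5209) ≈ 0.30 M.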